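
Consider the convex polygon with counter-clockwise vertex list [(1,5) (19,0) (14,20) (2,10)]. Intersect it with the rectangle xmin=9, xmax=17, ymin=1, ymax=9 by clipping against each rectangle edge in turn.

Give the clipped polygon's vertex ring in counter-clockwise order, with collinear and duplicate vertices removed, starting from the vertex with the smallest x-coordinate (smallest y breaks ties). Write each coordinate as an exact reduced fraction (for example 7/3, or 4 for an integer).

Clipped polygon: [(9,25/9) (77/5,1) (17,1) (17,8) (67/4,9) (9,9)]

1. After x ≥ 9: [(9,25/9) (19,0) (14,20) (9,95/6)]
2. After x ≤ 17: [(9,25/9) (17,5/9) (17,8) (14,20) (9,95/6)]
3. After y ≥ 1: [(9,25/9) (77/5,1) (17,1) (17,8) (14,20) (9,95/6)]
4. After y ≤ 9: [(9,9) (9,25/9) (77/5,1) (17,1) (17,8) (67/4,9)]
5. Canonical ring: [(9,25/9) (77/5,1) (17,1) (17,8) (67/4,9) (9,9)]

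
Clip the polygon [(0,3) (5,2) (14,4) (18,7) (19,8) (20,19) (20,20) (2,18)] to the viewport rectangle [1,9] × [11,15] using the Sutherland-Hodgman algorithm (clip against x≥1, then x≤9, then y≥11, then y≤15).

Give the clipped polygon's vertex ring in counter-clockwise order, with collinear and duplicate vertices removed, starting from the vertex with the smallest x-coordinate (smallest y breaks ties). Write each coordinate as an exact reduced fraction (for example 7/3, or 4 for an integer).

1. After x ≥ 1: [(1,21/2) (1,14/5) (5,2) (14,4) (18,7) (19,8) (20,19) (20,20) (2,18)]
2. After x ≤ 9: [(1,21/2) (1,14/5) (5,2) (9,26/9) (9,169/9) (2,18)]
3. After y ≥ 11: [(16/15,11) (9,11) (9,169/9) (2,18)]
4. After y ≤ 15: [(8/5,15) (16/15,11) (9,11) (9,15)]
5. Canonical ring: [(16/15,11) (9,11) (9,15) (8/5,15)]

Clipped polygon: [(16/15,11) (9,11) (9,15) (8/5,15)]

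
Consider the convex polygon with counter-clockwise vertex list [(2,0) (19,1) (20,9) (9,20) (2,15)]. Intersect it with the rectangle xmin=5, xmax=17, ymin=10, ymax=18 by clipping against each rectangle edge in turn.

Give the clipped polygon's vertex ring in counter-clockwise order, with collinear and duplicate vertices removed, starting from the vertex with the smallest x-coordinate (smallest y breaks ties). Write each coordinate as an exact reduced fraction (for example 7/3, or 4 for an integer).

Clipped polygon: [(5,10) (17,10) (17,12) (11,18) (31/5,18) (5,120/7)]

1. After x ≥ 5: [(5,3/17) (19,1) (20,9) (9,20) (5,120/7)]
2. After x ≤ 17: [(5,3/17) (17,15/17) (17,12) (9,20) (5,120/7)]
3. After y ≥ 10: [(5,10) (17,10) (17,12) (9,20) (5,120/7)]
4. After y ≤ 18: [(5,10) (17,10) (17,12) (11,18) (31/5,18) (5,120/7)]
5. Canonical ring: [(5,10) (17,10) (17,12) (11,18) (31/5,18) (5,120/7)]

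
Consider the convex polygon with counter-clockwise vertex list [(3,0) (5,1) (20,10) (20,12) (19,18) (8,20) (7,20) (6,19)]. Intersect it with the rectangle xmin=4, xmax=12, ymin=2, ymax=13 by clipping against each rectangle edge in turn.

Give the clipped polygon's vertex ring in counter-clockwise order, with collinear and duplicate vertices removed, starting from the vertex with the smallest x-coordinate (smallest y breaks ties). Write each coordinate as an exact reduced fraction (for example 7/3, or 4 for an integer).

Clipped polygon: [(4,2) (20/3,2) (12,26/5) (12,13) (96/19,13) (4,19/3)]

1. After x ≥ 4: [(4,19/3) (4,1/2) (5,1) (20,10) (20,12) (19,18) (8,20) (7,20) (6,19)]
2. After x ≤ 12: [(4,19/3) (4,1/2) (5,1) (12,26/5) (12,212/11) (8,20) (7,20) (6,19)]
3. After y ≥ 2: [(4,19/3) (4,2) (20/3,2) (12,26/5) (12,212/11) (8,20) (7,20) (6,19)]
4. After y ≤ 13: [(96/19,13) (4,19/3) (4,2) (20/3,2) (12,26/5) (12,13)]
5. Canonical ring: [(4,2) (20/3,2) (12,26/5) (12,13) (96/19,13) (4,19/3)]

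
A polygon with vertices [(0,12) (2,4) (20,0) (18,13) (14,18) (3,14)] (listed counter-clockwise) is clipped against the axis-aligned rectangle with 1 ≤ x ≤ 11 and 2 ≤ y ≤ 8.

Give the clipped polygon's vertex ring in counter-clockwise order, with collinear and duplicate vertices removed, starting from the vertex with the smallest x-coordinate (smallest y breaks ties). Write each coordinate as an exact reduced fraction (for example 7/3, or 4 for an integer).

Clipped polygon: [(1,8) (2,4) (11,2) (11,8)]

1. After x ≥ 1: [(1,38/3) (1,8) (2,4) (20,0) (18,13) (14,18) (3,14)]
2. After x ≤ 11: [(1,38/3) (1,8) (2,4) (11,2) (11,186/11) (3,14)]
3. After y ≥ 2: [(1,38/3) (1,8) (2,4) (11,2) (11,186/11) (3,14)]
4. After y ≤ 8: [(1,8) (1,8) (2,4) (11,2) (11,8)]
5. Canonical ring: [(1,8) (2,4) (11,2) (11,8)]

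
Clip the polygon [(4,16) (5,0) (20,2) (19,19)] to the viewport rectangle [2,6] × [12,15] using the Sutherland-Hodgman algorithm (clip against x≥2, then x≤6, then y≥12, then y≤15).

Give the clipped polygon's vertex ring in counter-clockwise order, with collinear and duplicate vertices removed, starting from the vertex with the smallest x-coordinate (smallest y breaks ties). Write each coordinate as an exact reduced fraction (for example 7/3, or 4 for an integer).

1. After x ≥ 2: [(4,16) (5,0) (20,2) (19,19)]
2. After x ≤ 6: [(6,82/5) (4,16) (5,0) (6,2/15)]
3. After y ≥ 12: [(6,12) (6,82/5) (4,16) (17/4,12)]
4. After y ≤ 15: [(6,12) (6,15) (65/16,15) (17/4,12)]
5. Canonical ring: [(65/16,15) (17/4,12) (6,12) (6,15)]

Clipped polygon: [(65/16,15) (17/4,12) (6,12) (6,15)]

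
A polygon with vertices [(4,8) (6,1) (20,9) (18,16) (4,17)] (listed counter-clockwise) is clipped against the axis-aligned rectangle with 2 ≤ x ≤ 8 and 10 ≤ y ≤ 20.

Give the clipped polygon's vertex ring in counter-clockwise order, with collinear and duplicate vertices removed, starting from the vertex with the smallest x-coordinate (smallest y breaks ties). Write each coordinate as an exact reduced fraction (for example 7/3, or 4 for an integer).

1. After x ≥ 2: [(4,8) (6,1) (20,9) (18,16) (4,17)]
2. After x ≤ 8: [(4,8) (6,1) (8,15/7) (8,117/7) (4,17)]
3. After y ≥ 10: [(4,10) (8,10) (8,117/7) (4,17)]
4. After y ≤ 20: [(4,10) (8,10) (8,117/7) (4,17)]
5. Canonical ring: [(4,10) (8,10) (8,117/7) (4,17)]

Clipped polygon: [(4,10) (8,10) (8,117/7) (4,17)]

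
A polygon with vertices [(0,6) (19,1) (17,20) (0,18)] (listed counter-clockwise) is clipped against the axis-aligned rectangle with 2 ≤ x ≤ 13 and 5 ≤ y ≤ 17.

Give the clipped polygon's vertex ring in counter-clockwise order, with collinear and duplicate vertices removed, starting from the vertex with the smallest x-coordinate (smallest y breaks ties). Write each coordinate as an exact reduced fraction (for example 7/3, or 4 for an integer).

Clipped polygon: [(2,104/19) (19/5,5) (13,5) (13,17) (2,17)]

1. After x ≥ 2: [(2,104/19) (19,1) (17,20) (2,310/17)]
2. After x ≤ 13: [(2,104/19) (13,49/19) (13,332/17) (2,310/17)]
3. After y ≥ 5: [(2,104/19) (19/5,5) (13,5) (13,332/17) (2,310/17)]
4. After y ≤ 17: [(2,17) (2,104/19) (19/5,5) (13,5) (13,17)]
5. Canonical ring: [(2,104/19) (19/5,5) (13,5) (13,17) (2,17)]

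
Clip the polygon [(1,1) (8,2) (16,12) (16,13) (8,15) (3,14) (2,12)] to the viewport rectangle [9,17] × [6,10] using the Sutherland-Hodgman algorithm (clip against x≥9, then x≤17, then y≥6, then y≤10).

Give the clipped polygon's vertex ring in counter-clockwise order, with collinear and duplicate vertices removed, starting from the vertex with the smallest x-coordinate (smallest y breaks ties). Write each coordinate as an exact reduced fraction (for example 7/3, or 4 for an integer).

Clipped polygon: [(9,6) (56/5,6) (72/5,10) (9,10)]

1. After x ≥ 9: [(9,13/4) (16,12) (16,13) (9,59/4)]
2. After x ≤ 17: [(9,13/4) (16,12) (16,13) (9,59/4)]
3. After y ≥ 6: [(9,6) (56/5,6) (16,12) (16,13) (9,59/4)]
4. After y ≤ 10: [(9,10) (9,6) (56/5,6) (72/5,10)]
5. Canonical ring: [(9,6) (56/5,6) (72/5,10) (9,10)]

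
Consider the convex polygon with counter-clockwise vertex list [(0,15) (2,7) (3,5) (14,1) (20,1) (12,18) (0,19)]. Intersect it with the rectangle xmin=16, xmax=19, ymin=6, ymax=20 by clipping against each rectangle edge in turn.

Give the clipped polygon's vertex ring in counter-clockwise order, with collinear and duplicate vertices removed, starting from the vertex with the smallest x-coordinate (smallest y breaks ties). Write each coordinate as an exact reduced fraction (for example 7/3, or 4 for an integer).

Clipped polygon: [(16,6) (300/17,6) (16,19/2)]

1. After x ≥ 16: [(16,1) (20,1) (16,19/2)]
2. After x ≤ 19: [(16,1) (19,1) (19,25/8) (16,19/2)]
3. After y ≥ 6: [(16,6) (300/17,6) (16,19/2)]
4. After y ≤ 20: [(16,6) (300/17,6) (16,19/2)]
5. Canonical ring: [(16,6) (300/17,6) (16,19/2)]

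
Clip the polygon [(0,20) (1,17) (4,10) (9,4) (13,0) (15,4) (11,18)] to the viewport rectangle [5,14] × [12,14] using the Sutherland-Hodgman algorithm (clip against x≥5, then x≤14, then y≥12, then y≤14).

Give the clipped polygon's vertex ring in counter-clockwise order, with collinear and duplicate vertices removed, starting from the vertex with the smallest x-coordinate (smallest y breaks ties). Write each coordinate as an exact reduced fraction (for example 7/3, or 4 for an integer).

1. After x ≥ 5: [(5,210/11) (5,44/5) (9,4) (13,0) (15,4) (11,18)]
2. After x ≤ 14: [(5,210/11) (5,44/5) (9,4) (13,0) (14,2) (14,15/2) (11,18)]
3. After y ≥ 12: [(5,210/11) (5,12) (89/7,12) (11,18)]
4. After y ≤ 14: [(5,14) (5,12) (89/7,12) (85/7,14)]
5. Canonical ring: [(5,12) (89/7,12) (85/7,14) (5,14)]

Clipped polygon: [(5,12) (89/7,12) (85/7,14) (5,14)]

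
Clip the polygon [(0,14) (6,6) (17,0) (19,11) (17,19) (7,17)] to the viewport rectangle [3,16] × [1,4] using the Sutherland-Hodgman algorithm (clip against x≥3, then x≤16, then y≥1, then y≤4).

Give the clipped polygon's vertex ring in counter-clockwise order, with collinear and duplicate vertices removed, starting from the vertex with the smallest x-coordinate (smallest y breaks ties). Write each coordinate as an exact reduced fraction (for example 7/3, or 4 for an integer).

1. After x ≥ 3: [(3,107/7) (3,10) (6,6) (17,0) (19,11) (17,19) (7,17)]
2. After x ≤ 16: [(3,107/7) (3,10) (6,6) (16,6/11) (16,94/5) (7,17)]
3. After y ≥ 1: [(3,107/7) (3,10) (6,6) (91/6,1) (16,1) (16,94/5) (7,17)]
4. After y ≤ 4: [(29/3,4) (91/6,1) (16,1) (16,4)]
5. Canonical ring: [(29/3,4) (91/6,1) (16,1) (16,4)]

Clipped polygon: [(29/3,4) (91/6,1) (16,1) (16,4)]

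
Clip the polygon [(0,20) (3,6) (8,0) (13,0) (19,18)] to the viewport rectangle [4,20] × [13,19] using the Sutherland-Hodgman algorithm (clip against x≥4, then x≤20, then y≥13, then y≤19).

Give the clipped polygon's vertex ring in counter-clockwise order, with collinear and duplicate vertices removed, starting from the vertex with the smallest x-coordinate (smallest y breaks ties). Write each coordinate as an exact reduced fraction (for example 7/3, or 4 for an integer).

1. After x ≥ 4: [(4,372/19) (4,24/5) (8,0) (13,0) (19,18)]
2. After x ≤ 20: [(4,372/19) (4,24/5) (8,0) (13,0) (19,18)]
3. After y ≥ 13: [(4,372/19) (4,13) (52/3,13) (19,18)]
4. After y ≤ 19: [(19/2,19) (4,19) (4,13) (52/3,13) (19,18)]
5. Canonical ring: [(4,13) (52/3,13) (19,18) (19/2,19) (4,19)]

Clipped polygon: [(4,13) (52/3,13) (19,18) (19/2,19) (4,19)]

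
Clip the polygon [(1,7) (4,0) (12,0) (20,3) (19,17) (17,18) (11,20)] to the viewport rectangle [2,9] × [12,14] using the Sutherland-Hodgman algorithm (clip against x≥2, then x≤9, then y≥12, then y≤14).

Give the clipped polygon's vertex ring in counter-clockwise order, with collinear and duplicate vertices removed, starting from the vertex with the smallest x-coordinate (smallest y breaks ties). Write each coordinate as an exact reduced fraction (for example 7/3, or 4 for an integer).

Clipped polygon: [(63/13,12) (9,12) (9,14) (83/13,14)]

1. After x ≥ 2: [(2,83/10) (2,14/3) (4,0) (12,0) (20,3) (19,17) (17,18) (11,20)]
2. After x ≤ 9: [(9,87/5) (2,83/10) (2,14/3) (4,0) (9,0)]
3. After y ≥ 12: [(9,12) (9,87/5) (63/13,12)]
4. After y ≤ 14: [(9,12) (9,14) (83/13,14) (63/13,12)]
5. Canonical ring: [(63/13,12) (9,12) (9,14) (83/13,14)]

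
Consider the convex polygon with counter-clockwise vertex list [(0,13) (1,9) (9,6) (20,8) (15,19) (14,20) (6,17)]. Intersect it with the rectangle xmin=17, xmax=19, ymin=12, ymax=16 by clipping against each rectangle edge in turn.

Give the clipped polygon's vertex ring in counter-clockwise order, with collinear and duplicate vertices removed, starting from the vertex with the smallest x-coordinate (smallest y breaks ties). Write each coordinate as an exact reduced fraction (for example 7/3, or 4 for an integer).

1. After x ≥ 17: [(17,82/11) (20,8) (17,73/5)]
2. After x ≤ 19: [(17,82/11) (19,86/11) (19,51/5) (17,73/5)]
3. After y ≥ 12: [(17,12) (200/11,12) (17,73/5)]
4. After y ≤ 16: [(17,12) (200/11,12) (17,73/5)]
5. Canonical ring: [(17,12) (200/11,12) (17,73/5)]

Clipped polygon: [(17,12) (200/11,12) (17,73/5)]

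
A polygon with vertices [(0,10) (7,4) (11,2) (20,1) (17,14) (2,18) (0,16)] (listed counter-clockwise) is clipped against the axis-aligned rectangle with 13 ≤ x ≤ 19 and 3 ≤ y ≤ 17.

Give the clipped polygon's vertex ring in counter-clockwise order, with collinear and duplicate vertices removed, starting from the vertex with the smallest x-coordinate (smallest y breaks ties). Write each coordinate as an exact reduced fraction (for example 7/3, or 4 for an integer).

Clipped polygon: [(13,3) (19,3) (19,16/3) (17,14) (13,226/15)]

1. After x ≥ 13: [(13,16/9) (20,1) (17,14) (13,226/15)]
2. After x ≤ 19: [(13,16/9) (19,10/9) (19,16/3) (17,14) (13,226/15)]
3. After y ≥ 3: [(13,3) (19,3) (19,16/3) (17,14) (13,226/15)]
4. After y ≤ 17: [(13,3) (19,3) (19,16/3) (17,14) (13,226/15)]
5. Canonical ring: [(13,3) (19,3) (19,16/3) (17,14) (13,226/15)]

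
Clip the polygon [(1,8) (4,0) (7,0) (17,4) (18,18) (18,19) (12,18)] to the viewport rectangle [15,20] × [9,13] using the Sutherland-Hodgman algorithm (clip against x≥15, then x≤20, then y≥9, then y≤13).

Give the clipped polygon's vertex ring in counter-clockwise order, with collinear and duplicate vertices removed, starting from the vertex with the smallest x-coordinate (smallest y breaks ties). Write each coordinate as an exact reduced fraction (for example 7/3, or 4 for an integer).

Clipped polygon: [(15,9) (243/14,9) (247/14,13) (15,13)]

1. After x ≥ 15: [(15,16/5) (17,4) (18,18) (18,19) (15,37/2)]
2. After x ≤ 20: [(15,16/5) (17,4) (18,18) (18,19) (15,37/2)]
3. After y ≥ 9: [(15,9) (243/14,9) (18,18) (18,19) (15,37/2)]
4. After y ≤ 13: [(15,13) (15,9) (243/14,9) (247/14,13)]
5. Canonical ring: [(15,9) (243/14,9) (247/14,13) (15,13)]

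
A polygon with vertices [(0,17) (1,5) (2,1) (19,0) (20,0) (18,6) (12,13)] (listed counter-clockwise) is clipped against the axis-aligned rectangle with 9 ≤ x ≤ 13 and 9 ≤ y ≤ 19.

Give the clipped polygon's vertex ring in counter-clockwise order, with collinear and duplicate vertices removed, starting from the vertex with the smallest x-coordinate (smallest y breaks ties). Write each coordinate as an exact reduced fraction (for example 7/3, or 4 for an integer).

1. After x ≥ 9: [(9,14) (9,10/17) (19,0) (20,0) (18,6) (12,13)]
2. After x ≤ 13: [(9,14) (9,10/17) (13,6/17) (13,71/6) (12,13)]
3. After y ≥ 9: [(9,14) (9,9) (13,9) (13,71/6) (12,13)]
4. After y ≤ 19: [(9,14) (9,9) (13,9) (13,71/6) (12,13)]
5. Canonical ring: [(9,9) (13,9) (13,71/6) (12,13) (9,14)]

Clipped polygon: [(9,9) (13,9) (13,71/6) (12,13) (9,14)]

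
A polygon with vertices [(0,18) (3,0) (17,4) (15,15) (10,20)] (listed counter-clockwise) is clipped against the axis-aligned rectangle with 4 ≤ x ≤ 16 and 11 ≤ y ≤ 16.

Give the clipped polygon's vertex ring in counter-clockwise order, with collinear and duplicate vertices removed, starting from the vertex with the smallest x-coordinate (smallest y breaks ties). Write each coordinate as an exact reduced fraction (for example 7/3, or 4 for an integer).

1. After x ≥ 4: [(4,94/5) (4,2/7) (17,4) (15,15) (10,20)]
2. After x ≤ 16: [(4,94/5) (4,2/7) (16,26/7) (16,19/2) (15,15) (10,20)]
3. After y ≥ 11: [(4,94/5) (4,11) (173/11,11) (15,15) (10,20)]
4. After y ≤ 16: [(4,16) (4,11) (173/11,11) (15,15) (14,16)]
5. Canonical ring: [(4,11) (173/11,11) (15,15) (14,16) (4,16)]

Clipped polygon: [(4,11) (173/11,11) (15,15) (14,16) (4,16)]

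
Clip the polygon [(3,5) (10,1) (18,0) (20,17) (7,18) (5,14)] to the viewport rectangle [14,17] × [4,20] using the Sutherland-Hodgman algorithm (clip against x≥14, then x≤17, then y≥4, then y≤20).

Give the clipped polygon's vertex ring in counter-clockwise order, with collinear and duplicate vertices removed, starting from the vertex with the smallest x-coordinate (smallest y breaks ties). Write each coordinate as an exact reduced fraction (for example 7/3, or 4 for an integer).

1. After x ≥ 14: [(14,1/2) (18,0) (20,17) (14,227/13)]
2. After x ≤ 17: [(14,1/2) (17,1/8) (17,224/13) (14,227/13)]
3. After y ≥ 4: [(14,4) (17,4) (17,224/13) (14,227/13)]
4. After y ≤ 20: [(14,4) (17,4) (17,224/13) (14,227/13)]
5. Canonical ring: [(14,4) (17,4) (17,224/13) (14,227/13)]

Clipped polygon: [(14,4) (17,4) (17,224/13) (14,227/13)]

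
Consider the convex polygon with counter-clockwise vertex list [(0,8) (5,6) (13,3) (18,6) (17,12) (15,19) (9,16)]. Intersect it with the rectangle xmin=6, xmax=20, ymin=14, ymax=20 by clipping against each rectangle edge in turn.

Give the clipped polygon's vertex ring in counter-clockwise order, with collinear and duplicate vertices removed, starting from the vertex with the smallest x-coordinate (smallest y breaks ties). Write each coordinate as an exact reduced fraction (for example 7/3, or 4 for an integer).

1. After x ≥ 6: [(6,40/3) (6,45/8) (13,3) (18,6) (17,12) (15,19) (9,16)]
2. After x ≤ 20: [(6,40/3) (6,45/8) (13,3) (18,6) (17,12) (15,19) (9,16)]
3. After y ≥ 14: [(27/4,14) (115/7,14) (15,19) (9,16)]
4. After y ≤ 20: [(27/4,14) (115/7,14) (15,19) (9,16)]
5. Canonical ring: [(27/4,14) (115/7,14) (15,19) (9,16)]

Clipped polygon: [(27/4,14) (115/7,14) (15,19) (9,16)]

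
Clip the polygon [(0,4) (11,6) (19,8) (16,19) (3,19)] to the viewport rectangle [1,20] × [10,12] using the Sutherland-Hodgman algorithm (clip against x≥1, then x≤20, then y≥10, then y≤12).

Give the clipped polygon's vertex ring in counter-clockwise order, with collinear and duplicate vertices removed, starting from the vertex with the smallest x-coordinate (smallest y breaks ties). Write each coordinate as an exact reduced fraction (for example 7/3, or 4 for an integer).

1. After x ≥ 1: [(1,9) (1,46/11) (11,6) (19,8) (16,19) (3,19)]
2. After x ≤ 20: [(1,9) (1,46/11) (11,6) (19,8) (16,19) (3,19)]
3. After y ≥ 10: [(6/5,10) (203/11,10) (16,19) (3,19)]
4. After y ≤ 12: [(8/5,12) (6/5,10) (203/11,10) (197/11,12)]
5. Canonical ring: [(6/5,10) (203/11,10) (197/11,12) (8/5,12)]

Clipped polygon: [(6/5,10) (203/11,10) (197/11,12) (8/5,12)]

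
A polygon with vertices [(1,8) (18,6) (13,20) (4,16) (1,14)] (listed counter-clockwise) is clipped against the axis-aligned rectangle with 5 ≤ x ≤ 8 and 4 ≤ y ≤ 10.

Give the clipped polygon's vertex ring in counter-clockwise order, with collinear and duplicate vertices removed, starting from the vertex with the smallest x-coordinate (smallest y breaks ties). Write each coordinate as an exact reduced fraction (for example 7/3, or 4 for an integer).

1. After x ≥ 5: [(5,128/17) (18,6) (13,20) (5,148/9)]
2. After x ≤ 8: [(5,128/17) (8,122/17) (8,160/9) (5,148/9)]
3. After y ≥ 4: [(5,128/17) (8,122/17) (8,160/9) (5,148/9)]
4. After y ≤ 10: [(5,10) (5,128/17) (8,122/17) (8,10)]
5. Canonical ring: [(5,128/17) (8,122/17) (8,10) (5,10)]

Clipped polygon: [(5,128/17) (8,122/17) (8,10) (5,10)]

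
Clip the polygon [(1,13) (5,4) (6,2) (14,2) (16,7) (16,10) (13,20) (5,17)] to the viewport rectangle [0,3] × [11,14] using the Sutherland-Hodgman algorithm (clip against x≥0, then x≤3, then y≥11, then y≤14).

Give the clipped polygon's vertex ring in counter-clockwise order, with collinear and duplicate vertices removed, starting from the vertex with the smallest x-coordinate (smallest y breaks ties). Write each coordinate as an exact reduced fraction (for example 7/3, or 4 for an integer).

1. After x ≥ 0: [(1,13) (5,4) (6,2) (14,2) (16,7) (16,10) (13,20) (5,17)]
2. After x ≤ 3: [(3,15) (1,13) (3,17/2)]
3. After y ≥ 11: [(3,11) (3,15) (1,13) (17/9,11)]
4. After y ≤ 14: [(3,11) (3,14) (2,14) (1,13) (17/9,11)]
5. Canonical ring: [(1,13) (17/9,11) (3,11) (3,14) (2,14)]

Clipped polygon: [(1,13) (17/9,11) (3,11) (3,14) (2,14)]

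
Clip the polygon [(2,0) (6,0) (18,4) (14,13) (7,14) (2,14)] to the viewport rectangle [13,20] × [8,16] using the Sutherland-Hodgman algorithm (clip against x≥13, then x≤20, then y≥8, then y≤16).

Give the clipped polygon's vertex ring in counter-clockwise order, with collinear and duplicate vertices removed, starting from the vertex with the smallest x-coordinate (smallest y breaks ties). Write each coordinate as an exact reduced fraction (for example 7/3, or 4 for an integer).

1. After x ≥ 13: [(13,7/3) (18,4) (14,13) (13,92/7)]
2. After x ≤ 20: [(13,7/3) (18,4) (14,13) (13,92/7)]
3. After y ≥ 8: [(13,8) (146/9,8) (14,13) (13,92/7)]
4. After y ≤ 16: [(13,8) (146/9,8) (14,13) (13,92/7)]
5. Canonical ring: [(13,8) (146/9,8) (14,13) (13,92/7)]

Clipped polygon: [(13,8) (146/9,8) (14,13) (13,92/7)]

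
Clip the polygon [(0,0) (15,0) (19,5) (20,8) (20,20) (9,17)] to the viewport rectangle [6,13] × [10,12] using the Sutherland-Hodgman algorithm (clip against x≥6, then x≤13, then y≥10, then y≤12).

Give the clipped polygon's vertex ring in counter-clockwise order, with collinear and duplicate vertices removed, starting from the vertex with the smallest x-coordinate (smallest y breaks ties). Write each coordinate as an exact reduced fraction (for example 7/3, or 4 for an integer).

Clipped polygon: [(6,10) (13,10) (13,12) (108/17,12) (6,34/3)]

1. After x ≥ 6: [(6,34/3) (6,0) (15,0) (19,5) (20,8) (20,20) (9,17)]
2. After x ≤ 13: [(6,34/3) (6,0) (13,0) (13,199/11) (9,17)]
3. After y ≥ 10: [(6,34/3) (6,10) (13,10) (13,199/11) (9,17)]
4. After y ≤ 12: [(108/17,12) (6,34/3) (6,10) (13,10) (13,12)]
5. Canonical ring: [(6,10) (13,10) (13,12) (108/17,12) (6,34/3)]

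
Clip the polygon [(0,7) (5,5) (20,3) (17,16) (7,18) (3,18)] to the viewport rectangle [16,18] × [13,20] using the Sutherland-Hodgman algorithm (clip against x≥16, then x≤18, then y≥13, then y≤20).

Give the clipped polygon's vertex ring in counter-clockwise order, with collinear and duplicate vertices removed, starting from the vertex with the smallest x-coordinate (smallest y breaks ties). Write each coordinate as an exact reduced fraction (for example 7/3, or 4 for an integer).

1. After x ≥ 16: [(16,53/15) (20,3) (17,16) (16,81/5)]
2. After x ≤ 18: [(16,53/15) (18,49/15) (18,35/3) (17,16) (16,81/5)]
3. After y ≥ 13: [(16,13) (230/13,13) (17,16) (16,81/5)]
4. After y ≤ 20: [(16,13) (230/13,13) (17,16) (16,81/5)]
5. Canonical ring: [(16,13) (230/13,13) (17,16) (16,81/5)]

Clipped polygon: [(16,13) (230/13,13) (17,16) (16,81/5)]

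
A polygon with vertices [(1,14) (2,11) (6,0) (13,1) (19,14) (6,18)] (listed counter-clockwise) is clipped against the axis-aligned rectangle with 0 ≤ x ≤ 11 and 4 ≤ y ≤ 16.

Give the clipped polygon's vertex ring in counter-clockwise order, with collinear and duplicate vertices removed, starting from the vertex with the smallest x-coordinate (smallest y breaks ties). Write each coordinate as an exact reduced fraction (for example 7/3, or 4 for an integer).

1. After x ≥ 0: [(1,14) (2,11) (6,0) (13,1) (19,14) (6,18)]
2. After x ≤ 11: [(1,14) (2,11) (6,0) (11,5/7) (11,214/13) (6,18)]
3. After y ≥ 4: [(1,14) (2,11) (50/11,4) (11,4) (11,214/13) (6,18)]
4. After y ≤ 16: [(7/2,16) (1,14) (2,11) (50/11,4) (11,4) (11,16)]
5. Canonical ring: [(1,14) (2,11) (50/11,4) (11,4) (11,16) (7/2,16)]

Clipped polygon: [(1,14) (2,11) (50/11,4) (11,4) (11,16) (7/2,16)]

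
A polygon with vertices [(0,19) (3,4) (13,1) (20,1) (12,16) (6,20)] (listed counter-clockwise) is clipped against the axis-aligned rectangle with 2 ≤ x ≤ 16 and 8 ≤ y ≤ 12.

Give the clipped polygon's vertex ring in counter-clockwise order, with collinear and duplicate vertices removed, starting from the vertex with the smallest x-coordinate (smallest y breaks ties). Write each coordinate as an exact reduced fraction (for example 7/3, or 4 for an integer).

Clipped polygon: [(2,9) (11/5,8) (16,8) (16,17/2) (212/15,12) (2,12)]

1. After x ≥ 2: [(2,58/3) (2,9) (3,4) (13,1) (20,1) (12,16) (6,20)]
2. After x ≤ 16: [(2,58/3) (2,9) (3,4) (13,1) (16,1) (16,17/2) (12,16) (6,20)]
3. After y ≥ 8: [(2,58/3) (2,9) (11/5,8) (16,8) (16,17/2) (12,16) (6,20)]
4. After y ≤ 12: [(2,12) (2,9) (11/5,8) (16,8) (16,17/2) (212/15,12)]
5. Canonical ring: [(2,9) (11/5,8) (16,8) (16,17/2) (212/15,12) (2,12)]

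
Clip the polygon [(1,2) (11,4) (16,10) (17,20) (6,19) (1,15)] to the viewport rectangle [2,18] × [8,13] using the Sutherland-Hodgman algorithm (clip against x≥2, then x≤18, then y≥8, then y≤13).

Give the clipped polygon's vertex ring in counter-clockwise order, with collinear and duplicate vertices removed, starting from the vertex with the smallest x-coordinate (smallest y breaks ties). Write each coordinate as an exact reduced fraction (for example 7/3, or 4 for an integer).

1. After x ≥ 2: [(2,11/5) (11,4) (16,10) (17,20) (6,19) (2,79/5)]
2. After x ≤ 18: [(2,11/5) (11,4) (16,10) (17,20) (6,19) (2,79/5)]
3. After y ≥ 8: [(2,8) (43/3,8) (16,10) (17,20) (6,19) (2,79/5)]
4. After y ≤ 13: [(2,13) (2,8) (43/3,8) (16,10) (163/10,13)]
5. Canonical ring: [(2,8) (43/3,8) (16,10) (163/10,13) (2,13)]

Clipped polygon: [(2,8) (43/3,8) (16,10) (163/10,13) (2,13)]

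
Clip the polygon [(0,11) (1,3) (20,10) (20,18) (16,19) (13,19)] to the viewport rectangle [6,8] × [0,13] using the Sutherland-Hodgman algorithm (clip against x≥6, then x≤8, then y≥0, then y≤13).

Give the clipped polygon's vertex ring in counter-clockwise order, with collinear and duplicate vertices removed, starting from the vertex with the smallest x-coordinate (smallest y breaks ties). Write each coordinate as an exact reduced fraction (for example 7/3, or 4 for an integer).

1. After x ≥ 6: [(6,191/13) (6,92/19) (20,10) (20,18) (16,19) (13,19)]
2. After x ≤ 8: [(8,207/13) (6,191/13) (6,92/19) (8,106/19)]
3. After y ≥ 0: [(8,207/13) (6,191/13) (6,92/19) (8,106/19)]
4. After y ≤ 13: [(8,13) (6,13) (6,92/19) (8,106/19)]
5. Canonical ring: [(6,92/19) (8,106/19) (8,13) (6,13)]

Clipped polygon: [(6,92/19) (8,106/19) (8,13) (6,13)]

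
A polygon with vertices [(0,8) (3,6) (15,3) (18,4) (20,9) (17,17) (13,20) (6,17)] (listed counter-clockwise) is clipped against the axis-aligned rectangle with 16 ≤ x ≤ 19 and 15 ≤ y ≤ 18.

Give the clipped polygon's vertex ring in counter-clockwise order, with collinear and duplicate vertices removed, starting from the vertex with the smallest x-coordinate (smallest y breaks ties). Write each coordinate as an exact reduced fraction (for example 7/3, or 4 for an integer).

1. After x ≥ 16: [(16,10/3) (18,4) (20,9) (17,17) (16,71/4)]
2. After x ≤ 19: [(16,10/3) (18,4) (19,13/2) (19,35/3) (17,17) (16,71/4)]
3. After y ≥ 15: [(16,15) (71/4,15) (17,17) (16,71/4)]
4. After y ≤ 18: [(16,15) (71/4,15) (17,17) (16,71/4)]
5. Canonical ring: [(16,15) (71/4,15) (17,17) (16,71/4)]

Clipped polygon: [(16,15) (71/4,15) (17,17) (16,71/4)]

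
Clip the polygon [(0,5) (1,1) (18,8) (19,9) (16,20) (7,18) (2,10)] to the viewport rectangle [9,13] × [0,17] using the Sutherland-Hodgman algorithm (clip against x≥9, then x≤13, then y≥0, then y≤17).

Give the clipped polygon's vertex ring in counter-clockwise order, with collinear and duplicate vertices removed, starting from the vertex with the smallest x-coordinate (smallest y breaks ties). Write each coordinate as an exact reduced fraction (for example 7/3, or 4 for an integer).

Clipped polygon: [(9,73/17) (13,101/17) (13,17) (9,17)]

1. After x ≥ 9: [(9,73/17) (18,8) (19,9) (16,20) (9,166/9)]
2. After x ≤ 13: [(9,73/17) (13,101/17) (13,58/3) (9,166/9)]
3. After y ≥ 0: [(9,73/17) (13,101/17) (13,58/3) (9,166/9)]
4. After y ≤ 17: [(9,17) (9,73/17) (13,101/17) (13,17)]
5. Canonical ring: [(9,73/17) (13,101/17) (13,17) (9,17)]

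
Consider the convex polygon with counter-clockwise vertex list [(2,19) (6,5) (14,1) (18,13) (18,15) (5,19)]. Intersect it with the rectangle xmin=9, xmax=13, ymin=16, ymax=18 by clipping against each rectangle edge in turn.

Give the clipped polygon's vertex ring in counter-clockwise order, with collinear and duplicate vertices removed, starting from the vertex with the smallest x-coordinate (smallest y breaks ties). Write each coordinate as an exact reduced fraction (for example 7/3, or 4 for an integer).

1. After x ≥ 9: [(9,7/2) (14,1) (18,13) (18,15) (9,231/13)]
2. After x ≤ 13: [(9,7/2) (13,3/2) (13,215/13) (9,231/13)]
3. After y ≥ 16: [(9,16) (13,16) (13,215/13) (9,231/13)]
4. After y ≤ 18: [(9,16) (13,16) (13,215/13) (9,231/13)]
5. Canonical ring: [(9,16) (13,16) (13,215/13) (9,231/13)]

Clipped polygon: [(9,16) (13,16) (13,215/13) (9,231/13)]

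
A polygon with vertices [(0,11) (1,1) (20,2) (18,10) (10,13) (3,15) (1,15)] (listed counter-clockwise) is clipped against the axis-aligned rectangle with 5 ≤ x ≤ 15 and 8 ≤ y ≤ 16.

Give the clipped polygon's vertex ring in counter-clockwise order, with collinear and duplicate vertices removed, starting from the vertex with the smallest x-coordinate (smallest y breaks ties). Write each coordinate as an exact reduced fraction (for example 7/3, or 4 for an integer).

1. After x ≥ 5: [(5,23/19) (20,2) (18,10) (10,13) (5,101/7)]
2. After x ≤ 15: [(5,23/19) (15,33/19) (15,89/8) (10,13) (5,101/7)]
3. After y ≥ 8: [(5,8) (15,8) (15,89/8) (10,13) (5,101/7)]
4. After y ≤ 16: [(5,8) (15,8) (15,89/8) (10,13) (5,101/7)]
5. Canonical ring: [(5,8) (15,8) (15,89/8) (10,13) (5,101/7)]

Clipped polygon: [(5,8) (15,8) (15,89/8) (10,13) (5,101/7)]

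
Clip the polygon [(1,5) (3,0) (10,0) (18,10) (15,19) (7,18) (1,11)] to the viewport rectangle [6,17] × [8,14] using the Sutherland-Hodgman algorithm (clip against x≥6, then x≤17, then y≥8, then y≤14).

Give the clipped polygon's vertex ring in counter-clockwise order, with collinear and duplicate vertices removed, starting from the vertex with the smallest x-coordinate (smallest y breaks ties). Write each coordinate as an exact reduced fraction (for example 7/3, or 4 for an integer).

Clipped polygon: [(6,8) (82/5,8) (17,35/4) (17,13) (50/3,14) (6,14)]

1. After x ≥ 6: [(6,0) (10,0) (18,10) (15,19) (7,18) (6,101/6)]
2. After x ≤ 17: [(6,0) (10,0) (17,35/4) (17,13) (15,19) (7,18) (6,101/6)]
3. After y ≥ 8: [(6,8) (82/5,8) (17,35/4) (17,13) (15,19) (7,18) (6,101/6)]
4. After y ≤ 14: [(6,14) (6,8) (82/5,8) (17,35/4) (17,13) (50/3,14)]
5. Canonical ring: [(6,8) (82/5,8) (17,35/4) (17,13) (50/3,14) (6,14)]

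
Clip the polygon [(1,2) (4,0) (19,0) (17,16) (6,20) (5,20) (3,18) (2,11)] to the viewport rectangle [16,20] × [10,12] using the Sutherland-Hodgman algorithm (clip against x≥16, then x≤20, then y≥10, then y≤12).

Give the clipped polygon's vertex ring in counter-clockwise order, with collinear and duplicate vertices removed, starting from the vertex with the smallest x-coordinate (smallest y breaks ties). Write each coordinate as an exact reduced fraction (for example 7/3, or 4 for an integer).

Clipped polygon: [(16,10) (71/4,10) (35/2,12) (16,12)]

1. After x ≥ 16: [(16,0) (19,0) (17,16) (16,180/11)]
2. After x ≤ 20: [(16,0) (19,0) (17,16) (16,180/11)]
3. After y ≥ 10: [(16,10) (71/4,10) (17,16) (16,180/11)]
4. After y ≤ 12: [(16,12) (16,10) (71/4,10) (35/2,12)]
5. Canonical ring: [(16,10) (71/4,10) (35/2,12) (16,12)]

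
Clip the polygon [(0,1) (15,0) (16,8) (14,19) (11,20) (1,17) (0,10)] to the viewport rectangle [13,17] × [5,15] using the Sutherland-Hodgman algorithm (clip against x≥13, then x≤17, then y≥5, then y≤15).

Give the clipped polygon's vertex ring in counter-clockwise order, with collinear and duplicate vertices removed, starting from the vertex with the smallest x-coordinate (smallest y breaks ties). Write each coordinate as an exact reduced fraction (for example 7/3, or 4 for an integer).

1. After x ≥ 13: [(13,2/15) (15,0) (16,8) (14,19) (13,58/3)]
2. After x ≤ 17: [(13,2/15) (15,0) (16,8) (14,19) (13,58/3)]
3. After y ≥ 5: [(13,5) (125/8,5) (16,8) (14,19) (13,58/3)]
4. After y ≤ 15: [(13,15) (13,5) (125/8,5) (16,8) (162/11,15)]
5. Canonical ring: [(13,5) (125/8,5) (16,8) (162/11,15) (13,15)]

Clipped polygon: [(13,5) (125/8,5) (16,8) (162/11,15) (13,15)]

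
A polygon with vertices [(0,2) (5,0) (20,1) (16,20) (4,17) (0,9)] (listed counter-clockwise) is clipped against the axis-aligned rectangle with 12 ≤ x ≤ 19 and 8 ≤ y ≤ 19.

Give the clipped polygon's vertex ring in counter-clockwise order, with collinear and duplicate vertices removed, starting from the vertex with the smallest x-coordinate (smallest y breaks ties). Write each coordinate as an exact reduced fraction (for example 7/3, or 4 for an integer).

1. After x ≥ 12: [(12,7/15) (20,1) (16,20) (12,19)]
2. After x ≤ 19: [(12,7/15) (19,14/15) (19,23/4) (16,20) (12,19)]
3. After y ≥ 8: [(12,8) (352/19,8) (16,20) (12,19)]
4. After y ≤ 19: [(12,8) (352/19,8) (308/19,19) (12,19) (12,19)]
5. Canonical ring: [(12,8) (352/19,8) (308/19,19) (12,19)]

Clipped polygon: [(12,8) (352/19,8) (308/19,19) (12,19)]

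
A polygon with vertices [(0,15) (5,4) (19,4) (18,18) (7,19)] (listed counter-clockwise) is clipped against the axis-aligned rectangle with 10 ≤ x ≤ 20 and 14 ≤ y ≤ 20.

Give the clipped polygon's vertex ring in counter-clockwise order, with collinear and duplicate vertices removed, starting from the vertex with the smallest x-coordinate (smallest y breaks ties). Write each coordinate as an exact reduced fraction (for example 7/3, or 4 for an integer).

Clipped polygon: [(10,14) (128/7,14) (18,18) (10,206/11)]

1. After x ≥ 10: [(10,4) (19,4) (18,18) (10,206/11)]
2. After x ≤ 20: [(10,4) (19,4) (18,18) (10,206/11)]
3. After y ≥ 14: [(10,14) (128/7,14) (18,18) (10,206/11)]
4. After y ≤ 20: [(10,14) (128/7,14) (18,18) (10,206/11)]
5. Canonical ring: [(10,14) (128/7,14) (18,18) (10,206/11)]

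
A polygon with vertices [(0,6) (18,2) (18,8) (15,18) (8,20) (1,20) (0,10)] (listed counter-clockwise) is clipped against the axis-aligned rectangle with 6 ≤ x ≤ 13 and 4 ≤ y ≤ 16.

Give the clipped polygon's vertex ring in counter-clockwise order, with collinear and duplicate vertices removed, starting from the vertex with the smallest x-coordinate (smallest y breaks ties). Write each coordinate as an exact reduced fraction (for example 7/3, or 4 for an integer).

Clipped polygon: [(6,14/3) (9,4) (13,4) (13,16) (6,16)]

1. After x ≥ 6: [(6,14/3) (18,2) (18,8) (15,18) (8,20) (6,20)]
2. After x ≤ 13: [(6,14/3) (13,28/9) (13,130/7) (8,20) (6,20)]
3. After y ≥ 4: [(6,14/3) (9,4) (13,4) (13,130/7) (8,20) (6,20)]
4. After y ≤ 16: [(6,16) (6,14/3) (9,4) (13,4) (13,16)]
5. Canonical ring: [(6,14/3) (9,4) (13,4) (13,16) (6,16)]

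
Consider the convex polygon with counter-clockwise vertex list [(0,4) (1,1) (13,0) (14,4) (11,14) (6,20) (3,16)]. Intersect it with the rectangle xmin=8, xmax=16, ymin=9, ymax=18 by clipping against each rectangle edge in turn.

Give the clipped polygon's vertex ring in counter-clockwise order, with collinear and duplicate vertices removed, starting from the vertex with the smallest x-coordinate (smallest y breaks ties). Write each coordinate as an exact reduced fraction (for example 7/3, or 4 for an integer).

1. After x ≥ 8: [(8,5/12) (13,0) (14,4) (11,14) (8,88/5)]
2. After x ≤ 16: [(8,5/12) (13,0) (14,4) (11,14) (8,88/5)]
3. After y ≥ 9: [(8,9) (25/2,9) (11,14) (8,88/5)]
4. After y ≤ 18: [(8,9) (25/2,9) (11,14) (8,88/5)]
5. Canonical ring: [(8,9) (25/2,9) (11,14) (8,88/5)]

Clipped polygon: [(8,9) (25/2,9) (11,14) (8,88/5)]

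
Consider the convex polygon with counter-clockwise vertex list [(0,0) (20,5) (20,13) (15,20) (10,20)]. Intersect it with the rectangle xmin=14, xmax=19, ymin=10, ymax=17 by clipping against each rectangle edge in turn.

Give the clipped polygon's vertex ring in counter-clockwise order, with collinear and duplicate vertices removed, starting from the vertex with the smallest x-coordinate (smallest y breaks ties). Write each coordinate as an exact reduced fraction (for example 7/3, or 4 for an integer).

Clipped polygon: [(14,10) (19,10) (19,72/5) (120/7,17) (14,17)]

1. After x ≥ 14: [(14,7/2) (20,5) (20,13) (15,20) (14,20)]
2. After x ≤ 19: [(14,7/2) (19,19/4) (19,72/5) (15,20) (14,20)]
3. After y ≥ 10: [(14,10) (19,10) (19,72/5) (15,20) (14,20)]
4. After y ≤ 17: [(14,17) (14,10) (19,10) (19,72/5) (120/7,17)]
5. Canonical ring: [(14,10) (19,10) (19,72/5) (120/7,17) (14,17)]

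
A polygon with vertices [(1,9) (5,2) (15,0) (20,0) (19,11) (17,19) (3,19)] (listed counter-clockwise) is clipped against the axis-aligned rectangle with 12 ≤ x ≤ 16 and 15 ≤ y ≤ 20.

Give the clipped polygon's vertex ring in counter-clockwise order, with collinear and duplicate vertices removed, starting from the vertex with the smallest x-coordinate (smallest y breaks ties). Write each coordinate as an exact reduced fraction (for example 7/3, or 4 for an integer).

Clipped polygon: [(12,15) (16,15) (16,19) (12,19)]

1. After x ≥ 12: [(12,3/5) (15,0) (20,0) (19,11) (17,19) (12,19)]
2. After x ≤ 16: [(12,3/5) (15,0) (16,0) (16,19) (12,19)]
3. After y ≥ 15: [(12,15) (16,15) (16,19) (12,19)]
4. After y ≤ 20: [(12,15) (16,15) (16,19) (12,19)]
5. Canonical ring: [(12,15) (16,15) (16,19) (12,19)]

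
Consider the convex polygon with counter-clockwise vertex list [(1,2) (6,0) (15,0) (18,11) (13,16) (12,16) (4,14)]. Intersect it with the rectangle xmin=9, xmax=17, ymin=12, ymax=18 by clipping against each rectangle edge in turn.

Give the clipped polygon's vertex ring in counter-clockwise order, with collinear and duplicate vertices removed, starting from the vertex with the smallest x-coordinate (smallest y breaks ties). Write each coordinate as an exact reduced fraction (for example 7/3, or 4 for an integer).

1. After x ≥ 9: [(9,0) (15,0) (18,11) (13,16) (12,16) (9,61/4)]
2. After x ≤ 17: [(9,0) (15,0) (17,22/3) (17,12) (13,16) (12,16) (9,61/4)]
3. After y ≥ 12: [(9,12) (17,12) (17,12) (13,16) (12,16) (9,61/4)]
4. After y ≤ 18: [(9,12) (17,12) (17,12) (13,16) (12,16) (9,61/4)]
5. Canonical ring: [(9,12) (17,12) (13,16) (12,16) (9,61/4)]

Clipped polygon: [(9,12) (17,12) (13,16) (12,16) (9,61/4)]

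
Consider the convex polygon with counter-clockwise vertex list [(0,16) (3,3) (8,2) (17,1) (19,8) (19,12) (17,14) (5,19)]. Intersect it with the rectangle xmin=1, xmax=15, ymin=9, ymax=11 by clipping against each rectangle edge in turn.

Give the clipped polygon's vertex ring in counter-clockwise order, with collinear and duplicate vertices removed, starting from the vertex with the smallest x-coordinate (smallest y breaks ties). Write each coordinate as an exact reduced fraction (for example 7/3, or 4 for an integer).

Clipped polygon: [(15/13,11) (21/13,9) (15,9) (15,11)]

1. After x ≥ 1: [(1,83/5) (1,35/3) (3,3) (8,2) (17,1) (19,8) (19,12) (17,14) (5,19)]
2. After x ≤ 15: [(1,83/5) (1,35/3) (3,3) (8,2) (15,11/9) (15,89/6) (5,19)]
3. After y ≥ 9: [(1,83/5) (1,35/3) (21/13,9) (15,9) (15,89/6) (5,19)]
4. After y ≤ 11: [(15/13,11) (21/13,9) (15,9) (15,11)]
5. Canonical ring: [(15/13,11) (21/13,9) (15,9) (15,11)]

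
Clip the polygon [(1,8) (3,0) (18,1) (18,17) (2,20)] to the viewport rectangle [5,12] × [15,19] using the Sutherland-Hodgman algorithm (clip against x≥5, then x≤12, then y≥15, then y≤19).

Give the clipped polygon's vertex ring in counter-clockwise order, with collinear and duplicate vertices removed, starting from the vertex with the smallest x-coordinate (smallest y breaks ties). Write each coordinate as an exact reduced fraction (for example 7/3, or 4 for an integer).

Clipped polygon: [(5,15) (12,15) (12,145/8) (22/3,19) (5,19)]

1. After x ≥ 5: [(5,2/15) (18,1) (18,17) (5,311/16)]
2. After x ≤ 12: [(5,2/15) (12,3/5) (12,145/8) (5,311/16)]
3. After y ≥ 15: [(5,15) (12,15) (12,145/8) (5,311/16)]
4. After y ≤ 19: [(5,19) (5,15) (12,15) (12,145/8) (22/3,19)]
5. Canonical ring: [(5,15) (12,15) (12,145/8) (22/3,19) (5,19)]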